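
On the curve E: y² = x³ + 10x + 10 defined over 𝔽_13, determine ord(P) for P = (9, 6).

2P: tangent at (9, 6): λ = (3·9² + 10)/(2·6) ≡ 6/12. 12⁻¹ ≡ 12 (mod 13) since 12·12 = 144 ≡ 1, so λ ≡ 6·12 ≡ 7.
  x = λ² - 9 - 9 = 49 - 18 ≡ 5; y = λ·(9 - 5) - 6 ≡ 9. → (5, 9)
3P: (5, 9) + (9, 6). λ = (6 - 9)/(9 - 5) ≡ 10/4 mod 13. 4⁻¹ ≡ 10 (mod 13), so λ ≡ 9.
  x = λ² - 5 - 9 = 81 - 14 ≡ 2; y = λ·(5 - 2) - 9 ≡ 5. → (2, 5)
4P: (2, 5) + (9, 6). λ = (6 - 5)/(9 - 2) ≡ 1/7 mod 13. 7⁻¹ ≡ 2 (mod 13), so λ ≡ 2.
  x = λ² - 2 - 9 = 4 - 11 ≡ 6; y = λ·(2 - 6) - 5 ≡ 0. → (6, 0)
5P: (6, 0) + (9, 6). λ = (6 - 0)/(9 - 6) ≡ 6/3 mod 13. 3⁻¹ ≡ 9 (mod 13), so λ ≡ 2.
  x = λ² - 6 - 9 = 4 - 15 ≡ 2; y = λ·(6 - 2) - 0 ≡ 8. → (2, 8)
6P: (2, 8) + (9, 6). λ = (6 - 8)/(9 - 2) ≡ 11/7 mod 13. 7⁻¹ ≡ 2 (mod 13), so λ ≡ 9.
  x = λ² - 2 - 9 = 81 - 11 ≡ 5; y = λ·(2 - 5) - 8 ≡ 4. → (5, 4)
7P: (5, 4) + (9, 6). λ = (6 - 4)/(9 - 5) ≡ 2/4 mod 13. 4⁻¹ ≡ 10 (mod 13), so λ ≡ 7.
  x = λ² - 5 - 9 = 49 - 14 ≡ 9; y = λ·(5 - 9) - 4 ≡ 7. → (9, 7)
8P: (9, 7) + (9, 6): same x and y₁ ≡ -y₂, so the sum is O.
8P = O, so the order is 8.

8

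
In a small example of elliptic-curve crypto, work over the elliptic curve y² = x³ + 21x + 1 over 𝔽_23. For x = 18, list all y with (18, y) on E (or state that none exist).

x³ + 21x + 1 = 6211 ≡ 1 (mod 23).
Square roots of 1 mod 23: 1 and 22 (since 1² = 1 ≡ 1).

1, 22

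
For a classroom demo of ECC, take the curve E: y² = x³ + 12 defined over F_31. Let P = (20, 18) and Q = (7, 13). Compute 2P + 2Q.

(12, 29)

First 2P:
Repeated addition: build up to 2P.
2P: tangent at (20, 18): λ = (3·20² + 0)/(2·18) ≡ 22/5. 5⁻¹ ≡ 25 (mod 31), so λ ≡ 22·25 ≡ 23.
  x = λ² - 20 - 20 = 529 - 40 ≡ 24; y = λ·(20 - 24) - 18 ≡ 14. → (24, 14)
2P = (24, 14).
Next 2Q:
Repeated addition: build up to 2Q.
2Q: tangent at (7, 13): λ = (3·7² + 0)/(2·13) ≡ 23/26. 26⁻¹ ≡ 6 (mod 31), so λ ≡ 23·6 ≡ 14.
  x = λ² - 7 - 7 = 196 - 14 ≡ 27; y = λ·(7 - 27) - 13 ≡ 17. → (27, 17)
2Q = (27, 17).
Finally 2P + 2Q:
(24, 14) + (27, 17). λ = (17 - 14)/(27 - 24) ≡ 3/3 mod 31. 3⁻¹ ≡ 21 (mod 31), so λ ≡ 1.
  x = λ² - 24 - 27 = 1 - 51 ≡ 12; y = λ·(24 - 12) - 14 ≡ 29. → (12, 29)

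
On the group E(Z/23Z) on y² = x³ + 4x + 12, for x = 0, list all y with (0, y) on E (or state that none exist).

x³ + 4x + 12 = 12 ≡ 12 (mod 23).
Square roots of 12 mod 23: 9 and 14 (since 9² = 81 ≡ 12).

9, 14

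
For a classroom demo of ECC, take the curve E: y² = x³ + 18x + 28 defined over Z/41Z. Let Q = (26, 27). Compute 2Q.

(25, 20)

tangent at (26, 27): λ = (3·26² + 18)/(2·27) ≡ 37/13. 13⁻¹ ≡ 19 (mod 41) since 13·19 = 247 ≡ 1, so λ ≡ 37·19 ≡ 6.
  x = λ² - 26 - 26 = 36 - 52 ≡ 25; y = λ·(26 - 25) - 27 ≡ 20. → (25, 20)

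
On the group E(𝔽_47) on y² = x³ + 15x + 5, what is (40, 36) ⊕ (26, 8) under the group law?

(40, 36) + (26, 8). λ = (8 - 36)/(26 - 40) ≡ 19/33 mod 47. 33⁻¹ ≡ 10 (mod 47), so λ ≡ 2.
  x = λ² - 40 - 26 = 4 - 66 ≡ 32; y = λ·(40 - 32) - 36 ≡ 27. → (32, 27)

(32, 27)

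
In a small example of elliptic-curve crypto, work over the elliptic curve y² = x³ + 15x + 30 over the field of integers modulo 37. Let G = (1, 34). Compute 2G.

tangent at (1, 34): λ = (3·1² + 15)/(2·34) ≡ 18/31. 31⁻¹ ≡ 6 (mod 37), so λ ≡ 18·6 ≡ 34.
  x = λ² - 1 - 1 = 1156 - 2 ≡ 7; y = λ·(1 - 7) - 34 ≡ 21. → (7, 21)

(7, 21)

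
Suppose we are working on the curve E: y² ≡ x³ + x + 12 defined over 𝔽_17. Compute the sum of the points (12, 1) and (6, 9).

(14, 13)

(12, 1) + (6, 9). λ = (9 - 1)/(6 - 12) ≡ 8/11 mod 17. 11⁻¹ ≡ 14 (mod 17), so λ ≡ 10.
  x = λ² - 12 - 6 = 100 - 18 ≡ 14; y = λ·(12 - 14) - 1 ≡ 13. → (14, 13)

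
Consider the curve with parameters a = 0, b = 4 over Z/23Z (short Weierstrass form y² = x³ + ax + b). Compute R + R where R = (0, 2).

tangent at (0, 2): λ = (3·0² + 0)/(2·2) ≡ 0/4. 4⁻¹ ≡ 6 (mod 23), so λ ≡ 0·6 ≡ 0.
  x = λ² - 0 - 0 = 0 - 0 ≡ 0; y = λ·(0 - 0) - 2 ≡ 21. → (0, 21)

(0, 21)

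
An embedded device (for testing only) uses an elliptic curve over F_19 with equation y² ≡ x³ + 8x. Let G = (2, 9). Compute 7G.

Double-and-add on 7 = (111)₂. Start with G = (2, 9) for the leading 1-bit.
double: tangent at (2, 9): λ = (3·2² + 8)/(2·9) ≡ 1/18. 18⁻¹ ≡ 18 (mod 19), so λ ≡ 1·18 ≡ 18.
  x = λ² - 2 - 2 = 324 - 4 ≡ 16; y = λ·(2 - 16) - 9 ≡ 5. → (16, 5)
add G: (16, 5) + (2, 9). λ = (9 - 5)/(2 - 16) ≡ 4/5 mod 19. 5⁻¹ ≡ 4 (mod 19), so λ ≡ 16.
  x = λ² - 16 - 2 = 256 - 18 ≡ 10; y = λ·(16 - 10) - 5 ≡ 15. → (10, 15)
double: tangent at (10, 15): λ = (3·10² + 8)/(2·15) ≡ 4/11. 11⁻¹ ≡ 7 (mod 19), so λ ≡ 4·7 ≡ 9.
  x = λ² - 10 - 10 = 81 - 20 ≡ 4; y = λ·(10 - 4) - 15 ≡ 1. → (4, 1)
add G: (4, 1) + (2, 9). λ = (9 - 1)/(2 - 4) ≡ 8/17 mod 19. 17⁻¹ ≡ 9 (mod 19), so λ ≡ 15.
  x = λ² - 4 - 2 = 225 - 6 ≡ 10; y = λ·(4 - 10) - 1 ≡ 4. → (10, 4)

(10, 4)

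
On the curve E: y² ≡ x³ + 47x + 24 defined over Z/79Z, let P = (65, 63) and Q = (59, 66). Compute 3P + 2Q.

First 3P:
Repeated addition: build up to 3P.
2P: tangent at (65, 63): λ = (3·65² + 47)/(2·63) ≡ 3/47. 47⁻¹ ≡ 37 (mod 79) since 47·37 = 1739 ≡ 1, so λ ≡ 3·37 ≡ 32.
  x = λ² - 65 - 65 = 1024 - 130 ≡ 25; y = λ·(65 - 25) - 63 ≡ 32. → (25, 32)
3P: (25, 32) + (65, 63). λ = (63 - 32)/(65 - 25) ≡ 31/40 mod 79. 40⁻¹ ≡ 2 (mod 79) since 40·2 = 80 ≡ 1, so λ ≡ 62.
  x = λ² - 25 - 65 = 3844 - 90 ≡ 41; y = λ·(25 - 41) - 32 ≡ 3. → (41, 3)
3P = (41, 3).
Next 2Q:
Repeated addition: build up to 2Q.
2Q: tangent at (59, 66): λ = (3·59² + 47)/(2·66) ≡ 62/53. 53⁻¹ ≡ 3 (mod 79) since 53·3 = 159 ≡ 1, so λ ≡ 62·3 ≡ 28.
  x = λ² - 59 - 59 = 784 - 118 ≡ 34; y = λ·(59 - 34) - 66 ≡ 2. → (34, 2)
2Q = (34, 2).
Finally 3P + 2Q:
(41, 3) + (34, 2). λ = (2 - 3)/(34 - 41) ≡ 78/72 mod 79. 72⁻¹ ≡ 45 (mod 79) since 72·45 = 3240 ≡ 1, so λ ≡ 34.
  x = λ² - 41 - 34 = 1156 - 75 ≡ 54; y = λ·(41 - 54) - 3 ≡ 29. → (54, 29)

(54, 29)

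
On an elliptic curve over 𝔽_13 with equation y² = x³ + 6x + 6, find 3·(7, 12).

Write G = (7, 12).
Repeated addition: build up to 3G.
2G: tangent at (7, 12): λ = (3·7² + 6)/(2·12) ≡ 10/11. 11⁻¹ ≡ 6 (mod 13) since 11·6 = 66 ≡ 1, so λ ≡ 10·6 ≡ 8.
  x = λ² - 7 - 7 = 64 - 14 ≡ 11; y = λ·(7 - 11) - 12 ≡ 8. → (11, 8)
3G: (11, 8) + (7, 12). λ = (12 - 8)/(7 - 11) ≡ 4/9 mod 13. 9⁻¹ ≡ 3 (mod 13), so λ ≡ 12.
  x = λ² - 11 - 7 = 144 - 18 ≡ 9; y = λ·(11 - 9) - 8 ≡ 3. → (9, 3)

(9, 3)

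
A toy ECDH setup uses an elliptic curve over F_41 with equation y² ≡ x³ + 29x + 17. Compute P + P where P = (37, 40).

(4, 22)

tangent at (37, 40): λ = (3·37² + 29)/(2·40) ≡ 36/39. 39⁻¹ ≡ 20 (mod 41), so λ ≡ 36·20 ≡ 23.
  x = λ² - 37 - 37 = 529 - 74 ≡ 4; y = λ·(37 - 4) - 40 ≡ 22. → (4, 22)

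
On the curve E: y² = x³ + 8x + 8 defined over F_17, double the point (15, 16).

(2, 7)

tangent at (15, 16): λ = (3·15² + 8)/(2·16) ≡ 3/15. 15⁻¹ ≡ 8 (mod 17) since 15·8 = 120 ≡ 1, so λ ≡ 3·8 ≡ 7.
  x = λ² - 15 - 15 = 49 - 30 ≡ 2; y = λ·(15 - 2) - 16 ≡ 7. → (2, 7)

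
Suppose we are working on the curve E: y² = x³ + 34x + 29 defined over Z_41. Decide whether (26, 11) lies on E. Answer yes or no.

yes

y² = 11² ≡ 39; x³ + 34x + 29 = 18489 ≡ 39 (mod 41). 39 = 39.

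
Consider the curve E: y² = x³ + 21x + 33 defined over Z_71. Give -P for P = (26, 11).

-(26, 11) = (26, -11 mod 71) = (26, 60).

(26, 60)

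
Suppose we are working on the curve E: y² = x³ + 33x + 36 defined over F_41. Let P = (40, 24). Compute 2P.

tangent at (40, 24): λ = (3·40² + 33)/(2·24) ≡ 36/7. 7⁻¹ ≡ 6 (mod 41), so λ ≡ 36·6 ≡ 11.
  x = λ² - 40 - 40 = 121 - 80 ≡ 0; y = λ·(40 - 0) - 24 ≡ 6. → (0, 6)

(0, 6)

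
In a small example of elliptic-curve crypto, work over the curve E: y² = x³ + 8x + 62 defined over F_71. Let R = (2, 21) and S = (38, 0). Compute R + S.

(20, 25)

(2, 21) + (38, 0). λ = (0 - 21)/(38 - 2) ≡ 50/36 mod 71. 36⁻¹ ≡ 2 (mod 71), so λ ≡ 29.
  x = λ² - 2 - 38 = 841 - 40 ≡ 20; y = λ·(2 - 20) - 21 ≡ 25. → (20, 25)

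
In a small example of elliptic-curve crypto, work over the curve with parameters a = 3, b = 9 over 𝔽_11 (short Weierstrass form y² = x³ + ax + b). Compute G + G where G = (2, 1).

(0, 3)

tangent at (2, 1): λ = (3·2² + 3)/(2·1) ≡ 4/2. 2⁻¹ ≡ 6 (mod 11) since 2·6 = 12 ≡ 1, so λ ≡ 4·6 ≡ 2.
  x = λ² - 2 - 2 = 4 - 4 ≡ 0; y = λ·(2 - 0) - 1 ≡ 3. → (0, 3)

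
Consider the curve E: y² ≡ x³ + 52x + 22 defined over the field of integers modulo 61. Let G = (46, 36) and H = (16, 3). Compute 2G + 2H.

(0, 49)

First 2G:
Repeated addition: build up to 2G.
2G: tangent at (46, 36): λ = (3·46² + 52)/(2·36) ≡ 56/11. 11⁻¹ ≡ 50 (mod 61), so λ ≡ 56·50 ≡ 55.
  x = λ² - 46 - 46 = 3025 - 92 ≡ 5; y = λ·(46 - 5) - 36 ≡ 23. → (5, 23)
2G = (5, 23).
Next 2H:
Repeated addition: build up to 2H.
2H: tangent at (16, 3): λ = (3·16² + 52)/(2·3) ≡ 27/6. 6⁻¹ ≡ 51 (mod 61), so λ ≡ 27·51 ≡ 35.
  x = λ² - 16 - 16 = 1225 - 32 ≡ 34; y = λ·(16 - 34) - 3 ≡ 38. → (34, 38)
2H = (34, 38).
Finally 2G + 2H:
(5, 23) + (34, 38). λ = (38 - 23)/(34 - 5) ≡ 15/29 mod 61. 29⁻¹ ≡ 40 (mod 61), so λ ≡ 51.
  x = λ² - 5 - 34 = 2601 - 39 ≡ 0; y = λ·(5 - 0) - 23 ≡ 49. → (0, 49)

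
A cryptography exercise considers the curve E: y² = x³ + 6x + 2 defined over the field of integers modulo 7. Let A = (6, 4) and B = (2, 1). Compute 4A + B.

(0, 4)

First 4A:
Double-and-add on 4 = (100)₂. Start with A = (6, 4) for the leading 1-bit.
double: tangent at (6, 4): λ = (3·6² + 6)/(2·4) ≡ 2/1. 1⁻¹ ≡ 1 (mod 7), so λ ≡ 2·1 ≡ 2.
  x = λ² - 6 - 6 = 4 - 12 ≡ 6; y = λ·(6 - 6) - 4 ≡ 3. → (6, 3)
double: tangent at (6, 3): λ = (3·6² + 6)/(2·3) ≡ 2/6. 6⁻¹ ≡ 6 (mod 7), so λ ≡ 2·6 ≡ 5.
  x = λ² - 6 - 6 = 25 - 12 ≡ 6; y = λ·(6 - 6) - 3 ≡ 4. → (6, 4)
4A = (6, 4).
Finally 4A + B:
(6, 4) + (2, 1). λ = (1 - 4)/(2 - 6) ≡ 4/3 mod 7. 3⁻¹ ≡ 5 (mod 7), so λ ≡ 6.
  x = λ² - 6 - 2 = 36 - 8 ≡ 0; y = λ·(6 - 0) - 4 ≡ 4. → (0, 4)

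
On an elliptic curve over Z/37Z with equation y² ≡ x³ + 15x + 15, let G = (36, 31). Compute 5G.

(36, 31)

Repeated addition: build up to 5G.
2G: tangent at (36, 31): λ = (3·36² + 15)/(2·31) ≡ 18/25. 25⁻¹ ≡ 3 (mod 37) since 25·3 = 75 ≡ 1, so λ ≡ 18·3 ≡ 17.
  x = λ² - 36 - 36 = 289 - 72 ≡ 32; y = λ·(36 - 32) - 31 ≡ 0. → (32, 0)
3G: (32, 0) + (36, 31). λ = (31 - 0)/(36 - 32) ≡ 31/4 mod 37. 4⁻¹ ≡ 28 (mod 37), so λ ≡ 17.
  x = λ² - 32 - 36 = 289 - 68 ≡ 36; y = λ·(32 - 36) - 0 ≡ 6. → (36, 6)
4G: (36, 6) + (36, 31): same x and y₁ ≡ -y₂, so the sum is the point at infinity.
5G: the point at infinity + (36, 31) = (36, 31) (identity).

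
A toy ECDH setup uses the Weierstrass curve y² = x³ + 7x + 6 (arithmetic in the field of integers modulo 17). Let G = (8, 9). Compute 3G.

Repeated addition: build up to 3G.
2G: tangent at (8, 9): λ = (3·8² + 7)/(2·9) ≡ 12/1. 1⁻¹ ≡ 1 (mod 17) since 1·1 = 1 ≡ 1, so λ ≡ 12·1 ≡ 12.
  x = λ² - 8 - 8 = 144 - 16 ≡ 9; y = λ·(8 - 9) - 9 ≡ 13. → (9, 13)
3G: (9, 13) + (8, 9). λ = (9 - 13)/(8 - 9) ≡ 13/16 mod 17. 16⁻¹ ≡ 16 (mod 17), so λ ≡ 4.
  x = λ² - 9 - 8 = 16 - 17 ≡ 16; y = λ·(9 - 16) - 13 ≡ 10. → (16, 10)

(16, 10)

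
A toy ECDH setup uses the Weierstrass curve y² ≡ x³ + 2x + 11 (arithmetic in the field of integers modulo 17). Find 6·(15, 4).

Write G = (15, 4).
Double-and-add on 6 = (110)₂. Start with G = (15, 4) for the leading 1-bit.
double: tangent at (15, 4): λ = (3·15² + 2)/(2·4) ≡ 14/8. 8⁻¹ ≡ 15 (mod 17), so λ ≡ 14·15 ≡ 6.
  x = λ² - 15 - 15 = 36 - 30 ≡ 6; y = λ·(15 - 6) - 4 ≡ 16. → (6, 16)
add G: (6, 16) + (15, 4). λ = (4 - 16)/(15 - 6) ≡ 5/9 mod 17. 9⁻¹ ≡ 2 (mod 17), so λ ≡ 10.
  x = λ² - 6 - 15 = 100 - 21 ≡ 11; y = λ·(6 - 11) - 16 ≡ 2. → (11, 2)
double: tangent at (11, 2): λ = (3·11² + 2)/(2·2) ≡ 8/4. 4⁻¹ ≡ 13 (mod 17), so λ ≡ 8·13 ≡ 2.
  x = λ² - 11 - 11 = 4 - 22 ≡ 16; y = λ·(11 - 16) - 2 ≡ 5. → (16, 5)

(16, 5)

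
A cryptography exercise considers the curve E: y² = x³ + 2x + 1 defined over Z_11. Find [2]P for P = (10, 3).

(3, 1)

tangent at (10, 3): λ = (3·10² + 2)/(2·3) ≡ 5/6. 6⁻¹ ≡ 2 (mod 11), so λ ≡ 5·2 ≡ 10.
  x = λ² - 10 - 10 = 100 - 20 ≡ 3; y = λ·(10 - 3) - 3 ≡ 1. → (3, 1)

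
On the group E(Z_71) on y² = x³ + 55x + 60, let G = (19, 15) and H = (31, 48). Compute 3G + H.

First 3G:
Repeated addition: build up to 3G.
2G: tangent at (19, 15): λ = (3·19² + 55)/(2·15) ≡ 2/30. 30⁻¹ ≡ 45 (mod 71), so λ ≡ 2·45 ≡ 19.
  x = λ² - 19 - 19 = 361 - 38 ≡ 39; y = λ·(19 - 39) - 15 ≡ 31. → (39, 31)
3G: (39, 31) + (19, 15). λ = (15 - 31)/(19 - 39) ≡ 55/51 mod 71. 51⁻¹ ≡ 39 (mod 71), so λ ≡ 15.
  x = λ² - 39 - 19 = 225 - 58 ≡ 25; y = λ·(39 - 25) - 31 ≡ 37. → (25, 37)
3G = (25, 37).
Finally 3G + H:
(25, 37) + (31, 48). λ = (48 - 37)/(31 - 25) ≡ 11/6 mod 71. 6⁻¹ ≡ 12 (mod 71) since 6·12 = 72 ≡ 1, so λ ≡ 61.
  x = λ² - 25 - 31 = 3721 - 56 ≡ 44; y = λ·(25 - 44) - 37 ≡ 11. → (44, 11)

(44, 11)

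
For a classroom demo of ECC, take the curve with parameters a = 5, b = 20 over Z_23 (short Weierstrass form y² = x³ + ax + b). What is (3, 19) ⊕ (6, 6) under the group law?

(3, 19) + (6, 6). λ = (6 - 19)/(6 - 3) ≡ 10/3 mod 23. 3⁻¹ ≡ 8 (mod 23) since 3·8 = 24 ≡ 1, so λ ≡ 11.
  x = λ² - 3 - 6 = 121 - 9 ≡ 20; y = λ·(3 - 20) - 19 ≡ 1. → (20, 1)

(20, 1)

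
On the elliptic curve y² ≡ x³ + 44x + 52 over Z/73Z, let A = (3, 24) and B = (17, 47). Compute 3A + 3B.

(30, 11)

First 3A:
Repeated addition: build up to 3A.
2A: tangent at (3, 24): λ = (3·3² + 44)/(2·24) ≡ 71/48. 48⁻¹ ≡ 35 (mod 73), so λ ≡ 71·35 ≡ 3.
  x = λ² - 3 - 3 = 9 - 6 ≡ 3; y = λ·(3 - 3) - 24 ≡ 49. → (3, 49)
3A: (3, 49) + (3, 24): same x and y₁ ≡ -y₂, so the sum is O.
3A = O.
Next 3B:
Repeated addition: build up to 3B.
2B: tangent at (17, 47): λ = (3·17² + 44)/(2·47) ≡ 35/21. 21⁻¹ ≡ 7 (mod 73), so λ ≡ 35·7 ≡ 26.
  x = λ² - 17 - 17 = 676 - 34 ≡ 58; y = λ·(17 - 58) - 47 ≡ 55. → (58, 55)
3B: (58, 55) + (17, 47). λ = (47 - 55)/(17 - 58) ≡ 65/32 mod 73. 32⁻¹ ≡ 16 (mod 73), so λ ≡ 18.
  x = λ² - 58 - 17 = 324 - 75 ≡ 30; y = λ·(58 - 30) - 55 ≡ 11. → (30, 11)
3B = (30, 11).
Finally 3A + 3B:
O + (30, 11) = (30, 11) (identity).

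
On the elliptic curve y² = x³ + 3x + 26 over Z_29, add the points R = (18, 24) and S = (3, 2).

(18, 24) + (3, 2). λ = (2 - 24)/(3 - 18) ≡ 7/14 mod 29. 14⁻¹ ≡ 27 (mod 29) since 14·27 = 378 ≡ 1, so λ ≡ 15.
  x = λ² - 18 - 3 = 225 - 21 ≡ 1; y = λ·(18 - 1) - 24 ≡ 28. → (1, 28)

(1, 28)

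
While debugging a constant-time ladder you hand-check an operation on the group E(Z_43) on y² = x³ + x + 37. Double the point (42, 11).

tangent at (42, 11): λ = (3·42² + 1)/(2·11) ≡ 4/22. 22⁻¹ ≡ 2 (mod 43) since 22·2 = 44 ≡ 1, so λ ≡ 4·2 ≡ 8.
  x = λ² - 42 - 42 = 64 - 84 ≡ 23; y = λ·(42 - 23) - 11 ≡ 12. → (23, 12)

(23, 12)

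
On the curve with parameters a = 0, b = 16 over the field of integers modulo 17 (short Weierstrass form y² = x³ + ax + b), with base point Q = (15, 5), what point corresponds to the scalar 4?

Double-and-add on 4 = (100)₂. Start with Q = (15, 5) for the leading 1-bit.
double: tangent at (15, 5): λ = (3·15² + 0)/(2·5) ≡ 12/10. 10⁻¹ ≡ 12 (mod 17), so λ ≡ 12·12 ≡ 8.
  x = λ² - 15 - 15 = 64 - 30 ≡ 0; y = λ·(15 - 0) - 5 ≡ 13. → (0, 13)
double: tangent at (0, 13): λ = (3·0² + 0)/(2·13) ≡ 0/9. 9⁻¹ ≡ 2 (mod 17), so λ ≡ 0·2 ≡ 0.
  x = λ² - 0 - 0 = 0 - 0 ≡ 0; y = λ·(0 - 0) - 13 ≡ 4. → (0, 4)

(0, 4)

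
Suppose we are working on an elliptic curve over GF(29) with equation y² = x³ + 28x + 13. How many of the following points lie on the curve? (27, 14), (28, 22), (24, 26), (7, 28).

(27, 14): 14² ≡ 22, rhs ≡ 7 → off.
(28, 22): 22² ≡ 20, rhs ≡ 13 → off.
(24, 26): 26² ≡ 9, rhs ≡ 9 → on.
(7, 28): 28² ≡ 1, rhs ≡ 1 → on.

2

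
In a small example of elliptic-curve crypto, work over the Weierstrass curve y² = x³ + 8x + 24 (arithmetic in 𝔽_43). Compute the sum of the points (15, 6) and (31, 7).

(15, 6) + (31, 7). λ = (7 - 6)/(31 - 15) ≡ 1/16 mod 43. 16⁻¹ ≡ 35 (mod 43), so λ ≡ 35.
  x = λ² - 15 - 31 = 1225 - 46 ≡ 18; y = λ·(15 - 18) - 6 ≡ 18. → (18, 18)

(18, 18)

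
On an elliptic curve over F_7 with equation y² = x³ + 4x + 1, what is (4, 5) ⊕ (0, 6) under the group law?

(4, 5) + (0, 6). λ = (6 - 5)/(0 - 4) ≡ 1/3 mod 7. 3⁻¹ ≡ 5 (mod 7), so λ ≡ 5.
  x = λ² - 4 - 0 = 25 - 4 ≡ 0; y = λ·(4 - 0) - 5 ≡ 1. → (0, 1)

(0, 1)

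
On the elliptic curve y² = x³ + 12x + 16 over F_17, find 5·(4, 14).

(0, 4)

Write Q = (4, 14).
Repeated addition: build up to 5Q.
2Q: tangent at (4, 14): λ = (3·4² + 12)/(2·14) ≡ 9/11. 11⁻¹ ≡ 14 (mod 17) since 11·14 = 154 ≡ 1, so λ ≡ 9·14 ≡ 7.
  x = λ² - 4 - 4 = 49 - 8 ≡ 7; y = λ·(4 - 7) - 14 ≡ 16. → (7, 16)
3Q: (7, 16) + (4, 14). λ = (14 - 16)/(4 - 7) ≡ 15/14 mod 17. 14⁻¹ ≡ 11 (mod 17) since 14·11 = 154 ≡ 1, so λ ≡ 12.
  x = λ² - 7 - 4 = 144 - 11 ≡ 14; y = λ·(7 - 14) - 16 ≡ 2. → (14, 2)
4Q: (14, 2) + (4, 14). λ = (14 - 2)/(4 - 14) ≡ 12/7 mod 17. 7⁻¹ ≡ 5 (mod 17) since 7·5 = 35 ≡ 1, so λ ≡ 9.
  x = λ² - 14 - 4 = 81 - 18 ≡ 12; y = λ·(14 - 12) - 2 ≡ 16. → (12, 16)
5Q: (12, 16) + (4, 14). λ = (14 - 16)/(4 - 12) ≡ 15/9 mod 17. 9⁻¹ ≡ 2 (mod 17) since 9·2 = 18 ≡ 1, so λ ≡ 13.
  x = λ² - 12 - 4 = 169 - 16 ≡ 0; y = λ·(12 - 0) - 16 ≡ 4. → (0, 4)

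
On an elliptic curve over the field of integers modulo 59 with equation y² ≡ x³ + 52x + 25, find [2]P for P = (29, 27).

tangent at (29, 27): λ = (3·29² + 52)/(2·27) ≡ 38/54. 54⁻¹ ≡ 47 (mod 59) since 54·47 = 2538 ≡ 1, so λ ≡ 38·47 ≡ 16.
  x = λ² - 29 - 29 = 256 - 58 ≡ 21; y = λ·(29 - 21) - 27 ≡ 42. → (21, 42)

(21, 42)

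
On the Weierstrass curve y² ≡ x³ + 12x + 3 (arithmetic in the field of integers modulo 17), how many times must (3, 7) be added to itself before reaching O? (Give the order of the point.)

2P: tangent at (3, 7): λ = (3·3² + 12)/(2·7) ≡ 5/14. 14⁻¹ ≡ 11 (mod 17) since 14·11 = 154 ≡ 1, so λ ≡ 5·11 ≡ 4.
  x = λ² - 3 - 3 = 16 - 6 ≡ 10; y = λ·(3 - 10) - 7 ≡ 16. → (10, 16)
3P: (10, 16) + (3, 7). λ = (7 - 16)/(3 - 10) ≡ 8/10 mod 17. 10⁻¹ ≡ 12 (mod 17) since 10·12 = 120 ≡ 1, so λ ≡ 11.
  x = λ² - 10 - 3 = 121 - 13 ≡ 6; y = λ·(10 - 6) - 16 ≡ 11. → (6, 11)
4P: (6, 11) + (3, 7). λ = (7 - 11)/(3 - 6) ≡ 13/14 mod 17. 14⁻¹ ≡ 11 (mod 17) since 14·11 = 154 ≡ 1, so λ ≡ 7.
  x = λ² - 6 - 3 = 49 - 9 ≡ 6; y = λ·(6 - 6) - 11 ≡ 6. → (6, 6)
5P: (6, 6) + (3, 7). λ = (7 - 6)/(3 - 6) ≡ 1/14 mod 17. 14⁻¹ ≡ 11 (mod 17), so λ ≡ 11.
  x = λ² - 6 - 3 = 121 - 9 ≡ 10; y = λ·(6 - 10) - 6 ≡ 1. → (10, 1)
6P: (10, 1) + (3, 7). λ = (7 - 1)/(3 - 10) ≡ 6/10 mod 17. 10⁻¹ ≡ 12 (mod 17) since 10·12 = 120 ≡ 1, so λ ≡ 4.
  x = λ² - 10 - 3 = 16 - 13 ≡ 3; y = λ·(10 - 3) - 1 ≡ 10. → (3, 10)
7P: (3, 10) + (3, 7): same x and y₁ ≡ -y₂, so the sum is O.
7P = O, so the order is 7.

7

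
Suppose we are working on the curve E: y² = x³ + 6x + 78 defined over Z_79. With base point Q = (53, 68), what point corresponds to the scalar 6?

(50, 59)

Repeated addition: build up to 6Q.
2Q: tangent at (53, 68): λ = (3·53² + 6)/(2·68) ≡ 59/57. 57⁻¹ ≡ 61 (mod 79) since 57·61 = 3477 ≡ 1, so λ ≡ 59·61 ≡ 44.
  x = λ² - 53 - 53 = 1936 - 106 ≡ 13; y = λ·(53 - 13) - 68 ≡ 33. → (13, 33)
3Q: (13, 33) + (53, 68). λ = (68 - 33)/(53 - 13) ≡ 35/40 mod 79. 40⁻¹ ≡ 2 (mod 79), so λ ≡ 70.
  x = λ² - 13 - 53 = 4900 - 66 ≡ 15; y = λ·(13 - 15) - 33 ≡ 64. → (15, 64)
4Q: (15, 64) + (53, 68). λ = (68 - 64)/(53 - 15) ≡ 4/38 mod 79. 38⁻¹ ≡ 52 (mod 79) since 38·52 = 1976 ≡ 1, so λ ≡ 50.
  x = λ² - 15 - 53 = 2500 - 68 ≡ 62; y = λ·(15 - 62) - 64 ≡ 35. → (62, 35)
5Q: (62, 35) + (53, 68). λ = (68 - 35)/(53 - 62) ≡ 33/70 mod 79. 70⁻¹ ≡ 35 (mod 79), so λ ≡ 49.
  x = λ² - 62 - 53 = 2401 - 115 ≡ 74; y = λ·(62 - 74) - 35 ≡ 9. → (74, 9)
6Q: (74, 9) + (53, 68). λ = (68 - 9)/(53 - 74) ≡ 59/58 mod 79. 58⁻¹ ≡ 15 (mod 79), so λ ≡ 16.
  x = λ² - 74 - 53 = 256 - 127 ≡ 50; y = λ·(74 - 50) - 9 ≡ 59. → (50, 59)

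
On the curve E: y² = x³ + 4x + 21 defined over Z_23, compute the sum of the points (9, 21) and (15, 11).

(12, 7)

(9, 21) + (15, 11). λ = (11 - 21)/(15 - 9) ≡ 13/6 mod 23. 6⁻¹ ≡ 4 (mod 23), so λ ≡ 6.
  x = λ² - 9 - 15 = 36 - 24 ≡ 12; y = λ·(9 - 12) - 21 ≡ 7. → (12, 7)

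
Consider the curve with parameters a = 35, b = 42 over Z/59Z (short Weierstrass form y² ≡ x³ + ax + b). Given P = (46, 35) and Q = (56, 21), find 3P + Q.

(55, 30)

First 3P:
Repeated addition: build up to 3P.
2P: tangent at (46, 35): λ = (3·46² + 35)/(2·35) ≡ 11/11. 11⁻¹ ≡ 43 (mod 59) since 11·43 = 473 ≡ 1, so λ ≡ 11·43 ≡ 1.
  x = λ² - 46 - 46 = 1 - 92 ≡ 27; y = λ·(46 - 27) - 35 ≡ 43. → (27, 43)
3P: (27, 43) + (46, 35). λ = (35 - 43)/(46 - 27) ≡ 51/19 mod 59. 19⁻¹ ≡ 28 (mod 59), so λ ≡ 12.
  x = λ² - 27 - 46 = 144 - 73 ≡ 12; y = λ·(27 - 12) - 43 ≡ 19. → (12, 19)
3P = (12, 19).
Finally 3P + Q:
(12, 19) + (56, 21). λ = (21 - 19)/(56 - 12) ≡ 2/44 mod 59. 44⁻¹ ≡ 55 (mod 59), so λ ≡ 51.
  x = λ² - 12 - 56 = 2601 - 68 ≡ 55; y = λ·(12 - 55) - 19 ≡ 30. → (55, 30)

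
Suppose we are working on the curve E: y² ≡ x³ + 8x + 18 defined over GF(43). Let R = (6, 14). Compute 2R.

tangent at (6, 14): λ = (3·6² + 8)/(2·14) ≡ 30/28. 28⁻¹ ≡ 20 (mod 43), so λ ≡ 30·20 ≡ 41.
  x = λ² - 6 - 6 = 1681 - 12 ≡ 35; y = λ·(6 - 35) - 14 ≡ 1. → (35, 1)

(35, 1)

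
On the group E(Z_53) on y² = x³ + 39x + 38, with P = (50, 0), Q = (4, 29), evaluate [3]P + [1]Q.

(14, 28)

First 3P:
Repeated addition: build up to 3P.
2P: (50, 0) + (50, 0): same x and y₁ ≡ -y₂, so the sum is O.
3P: O + (50, 0) = (50, 0) (identity).
3P = (50, 0).
Finally 3P + Q:
(50, 0) + (4, 29). λ = (29 - 0)/(4 - 50) ≡ 29/7 mod 53. 7⁻¹ ≡ 38 (mod 53) since 7·38 = 266 ≡ 1, so λ ≡ 42.
  x = λ² - 50 - 4 = 1764 - 54 ≡ 14; y = λ·(50 - 14) - 0 ≡ 28. → (14, 28)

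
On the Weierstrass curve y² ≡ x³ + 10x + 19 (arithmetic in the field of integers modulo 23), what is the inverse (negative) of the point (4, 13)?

(4, 10)

-(4, 13) = (4, -13 mod 23) = (4, 10).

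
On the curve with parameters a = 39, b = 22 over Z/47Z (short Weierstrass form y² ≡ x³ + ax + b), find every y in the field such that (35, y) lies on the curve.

none

x³ + 39x + 22 = 44262 ≡ 35 (mod 47).
35 is a non-residue mod 47; no y exists.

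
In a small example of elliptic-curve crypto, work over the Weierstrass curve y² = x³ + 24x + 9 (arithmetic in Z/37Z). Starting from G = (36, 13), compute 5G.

(3, 16)

Double-and-add on 5 = (101)₂. Start with G = (36, 13) for the leading 1-bit.
double: tangent at (36, 13): λ = (3·36² + 24)/(2·13) ≡ 27/26. 26⁻¹ ≡ 10 (mod 37), so λ ≡ 27·10 ≡ 11.
  x = λ² - 36 - 36 = 121 - 72 ≡ 12; y = λ·(36 - 12) - 13 ≡ 29. → (12, 29)
double: tangent at (12, 29): λ = (3·12² + 24)/(2·29) ≡ 12/21. 21⁻¹ ≡ 30 (mod 37) since 21·30 = 630 ≡ 1, so λ ≡ 12·30 ≡ 27.
  x = λ² - 12 - 12 = 729 - 24 ≡ 2; y = λ·(12 - 2) - 29 ≡ 19. → (2, 19)
add G: (2, 19) + (36, 13). λ = (13 - 19)/(36 - 2) ≡ 31/34 mod 37. 34⁻¹ ≡ 12 (mod 37), so λ ≡ 2.
  x = λ² - 2 - 36 = 4 - 38 ≡ 3; y = λ·(2 - 3) - 19 ≡ 16. → (3, 16)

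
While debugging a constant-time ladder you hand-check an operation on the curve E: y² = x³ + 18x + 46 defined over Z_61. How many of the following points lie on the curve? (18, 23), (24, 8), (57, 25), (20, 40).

(18, 23): 23² ≡ 41, rhs ≡ 41 → on.
(24, 8): 8² ≡ 3, rhs ≡ 28 → off.
(57, 25): 25² ≡ 15, rhs ≡ 32 → off.
(20, 40): 40² ≡ 14, rhs ≡ 49 → off.

1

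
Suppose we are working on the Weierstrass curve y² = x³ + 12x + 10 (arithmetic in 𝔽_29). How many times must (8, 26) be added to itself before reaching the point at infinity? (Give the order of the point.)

9

2P: tangent at (8, 26): λ = (3·8² + 12)/(2·26) ≡ 1/23. 23⁻¹ ≡ 24 (mod 29), so λ ≡ 1·24 ≡ 24.
  x = λ² - 8 - 8 = 576 - 16 ≡ 9; y = λ·(8 - 9) - 26 ≡ 8. → (9, 8)
3P: (9, 8) + (8, 26). λ = (26 - 8)/(8 - 9) ≡ 18/28 mod 29. 28⁻¹ ≡ 28 (mod 29) since 28·28 = 784 ≡ 1, so λ ≡ 11.
  x = λ² - 9 - 8 = 121 - 17 ≡ 17; y = λ·(9 - 17) - 8 ≡ 20. → (17, 20)
4P: (17, 20) + (8, 26). λ = (26 - 20)/(8 - 17) ≡ 6/20 mod 29. 20⁻¹ ≡ 16 (mod 29), so λ ≡ 9.
  x = λ² - 17 - 8 = 81 - 25 ≡ 27; y = λ·(17 - 27) - 20 ≡ 6. → (27, 6)
5P: (27, 6) + (8, 26). λ = (26 - 6)/(8 - 27) ≡ 20/10 mod 29. 10⁻¹ ≡ 3 (mod 29), so λ ≡ 2.
  x = λ² - 27 - 8 = 4 - 35 ≡ 27; y = λ·(27 - 27) - 6 ≡ 23. → (27, 23)
6P: (27, 23) + (8, 26). λ = (26 - 23)/(8 - 27) ≡ 3/10 mod 29. 10⁻¹ ≡ 3 (mod 29), so λ ≡ 9.
  x = λ² - 27 - 8 = 81 - 35 ≡ 17; y = λ·(27 - 17) - 23 ≡ 9. → (17, 9)
7P: (17, 9) + (8, 26). λ = (26 - 9)/(8 - 17) ≡ 17/20 mod 29. 20⁻¹ ≡ 16 (mod 29), so λ ≡ 11.
  x = λ² - 17 - 8 = 121 - 25 ≡ 9; y = λ·(17 - 9) - 9 ≡ 21. → (9, 21)
8P: (9, 21) + (8, 26). λ = (26 - 21)/(8 - 9) ≡ 5/28 mod 29. 28⁻¹ ≡ 28 (mod 29) since 28·28 = 784 ≡ 1, so λ ≡ 24.
  x = λ² - 9 - 8 = 576 - 17 ≡ 8; y = λ·(9 - 8) - 21 ≡ 3. → (8, 3)
9P: (8, 3) + (8, 26): same x and y₁ ≡ -y₂, so the sum is the point at infinity.
9P = the point at infinity, so the order is 9.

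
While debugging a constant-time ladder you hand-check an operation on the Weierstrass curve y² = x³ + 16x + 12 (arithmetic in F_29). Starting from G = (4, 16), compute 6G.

(25, 0)

Double-and-add on 6 = (110)₂. Start with G = (4, 16) for the leading 1-bit.
double: tangent at (4, 16): λ = (3·4² + 16)/(2·16) ≡ 6/3. 3⁻¹ ≡ 10 (mod 29), so λ ≡ 6·10 ≡ 2.
  x = λ² - 4 - 4 = 4 - 8 ≡ 25; y = λ·(4 - 25) - 16 ≡ 0. → (25, 0)
add G: (25, 0) + (4, 16). λ = (16 - 0)/(4 - 25) ≡ 16/8 mod 29. 8⁻¹ ≡ 11 (mod 29), so λ ≡ 2.
  x = λ² - 25 - 4 = 4 - 29 ≡ 4; y = λ·(25 - 4) - 0 ≡ 13. → (4, 13)
double: tangent at (4, 13): λ = (3·4² + 16)/(2·13) ≡ 6/26. 26⁻¹ ≡ 19 (mod 29), so λ ≡ 6·19 ≡ 27.
  x = λ² - 4 - 4 = 729 - 8 ≡ 25; y = λ·(4 - 25) - 13 ≡ 0. → (25, 0)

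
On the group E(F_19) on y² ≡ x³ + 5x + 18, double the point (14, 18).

(14, 1)

tangent at (14, 18): λ = (3·14² + 5)/(2·18) ≡ 4/17. 17⁻¹ ≡ 9 (mod 19), so λ ≡ 4·9 ≡ 17.
  x = λ² - 14 - 14 = 289 - 28 ≡ 14; y = λ·(14 - 14) - 18 ≡ 1. → (14, 1)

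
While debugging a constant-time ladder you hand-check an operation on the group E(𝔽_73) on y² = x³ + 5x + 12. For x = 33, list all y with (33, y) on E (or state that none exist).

none

x³ + 5x + 12 = 36114 ≡ 52 (mod 73).
52 is a non-residue mod 73; no y exists.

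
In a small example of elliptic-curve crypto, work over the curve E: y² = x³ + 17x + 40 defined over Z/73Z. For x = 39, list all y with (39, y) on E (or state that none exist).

4, 69

x³ + 17x + 40 = 60022 ≡ 16 (mod 73).
Square roots of 16 mod 73: 4 and 69 (since 4² = 16 ≡ 16).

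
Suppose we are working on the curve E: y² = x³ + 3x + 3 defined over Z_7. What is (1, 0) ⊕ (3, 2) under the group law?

(4, 4)

(1, 0) + (3, 2). λ = (2 - 0)/(3 - 1) ≡ 2/2 mod 7. 2⁻¹ ≡ 4 (mod 7), so λ ≡ 1.
  x = λ² - 1 - 3 = 1 - 4 ≡ 4; y = λ·(1 - 4) - 0 ≡ 4. → (4, 4)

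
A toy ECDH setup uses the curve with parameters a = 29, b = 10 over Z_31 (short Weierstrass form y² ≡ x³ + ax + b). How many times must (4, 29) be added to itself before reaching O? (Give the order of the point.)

2P: tangent at (4, 29): λ = (3·4² + 29)/(2·29) ≡ 15/27. 27⁻¹ ≡ 23 (mod 31) since 27·23 = 621 ≡ 1, so λ ≡ 15·23 ≡ 4.
  x = λ² - 4 - 4 = 16 - 8 ≡ 8; y = λ·(4 - 8) - 29 ≡ 17. → (8, 17)
3P: (8, 17) + (4, 29). λ = (29 - 17)/(4 - 8) ≡ 12/27 mod 31. 27⁻¹ ≡ 23 (mod 31), so λ ≡ 28.
  x = λ² - 8 - 4 = 784 - 12 ≡ 28; y = λ·(8 - 28) - 17 ≡ 12. → (28, 12)
4P: (28, 12) + (4, 29). λ = (29 - 12)/(4 - 28) ≡ 17/7 mod 31. 7⁻¹ ≡ 9 (mod 31) since 7·9 = 63 ≡ 1, so λ ≡ 29.
  x = λ² - 28 - 4 = 841 - 32 ≡ 3; y = λ·(28 - 3) - 12 ≡ 0. → (3, 0)
5P: (3, 0) + (4, 29). λ = (29 - 0)/(4 - 3) ≡ 29/1 mod 31. 1⁻¹ ≡ 1 (mod 31) since 1·1 = 1 ≡ 1, so λ ≡ 29.
  x = λ² - 3 - 4 = 841 - 7 ≡ 28; y = λ·(3 - 28) - 0 ≡ 19. → (28, 19)
6P: (28, 19) + (4, 29). λ = (29 - 19)/(4 - 28) ≡ 10/7 mod 31. 7⁻¹ ≡ 9 (mod 31) since 7·9 = 63 ≡ 1, so λ ≡ 28.
  x = λ² - 28 - 4 = 784 - 32 ≡ 8; y = λ·(28 - 8) - 19 ≡ 14. → (8, 14)
7P: (8, 14) + (4, 29). λ = (29 - 14)/(4 - 8) ≡ 15/27 mod 31. 27⁻¹ ≡ 23 (mod 31), so λ ≡ 4.
  x = λ² - 8 - 4 = 16 - 12 ≡ 4; y = λ·(8 - 4) - 14 ≡ 2. → (4, 2)
8P: (4, 2) + (4, 29): same x and y₁ ≡ -y₂, so the sum is O.
8P = O, so the order is 8.

8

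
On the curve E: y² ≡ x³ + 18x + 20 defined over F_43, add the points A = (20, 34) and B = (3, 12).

(20, 34) + (3, 12). λ = (12 - 34)/(3 - 20) ≡ 21/26 mod 43. 26⁻¹ ≡ 5 (mod 43), so λ ≡ 19.
  x = λ² - 20 - 3 = 361 - 23 ≡ 37; y = λ·(20 - 37) - 34 ≡ 30. → (37, 30)

(37, 30)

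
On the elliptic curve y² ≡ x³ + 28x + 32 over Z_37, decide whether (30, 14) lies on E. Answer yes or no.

y² = 14² ≡ 11; x³ + 28x + 32 = 27872 ≡ 11 (mod 37). 11 = 11.

yes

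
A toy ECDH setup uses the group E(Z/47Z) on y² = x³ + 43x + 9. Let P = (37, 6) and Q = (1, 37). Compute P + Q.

(15, 9)

(37, 6) + (1, 37). λ = (37 - 6)/(1 - 37) ≡ 31/11 mod 47. 11⁻¹ ≡ 30 (mod 47) since 11·30 = 330 ≡ 1, so λ ≡ 37.
  x = λ² - 37 - 1 = 1369 - 38 ≡ 15; y = λ·(37 - 15) - 6 ≡ 9. → (15, 9)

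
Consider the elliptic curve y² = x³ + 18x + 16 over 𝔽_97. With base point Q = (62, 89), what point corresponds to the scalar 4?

Double-and-add on 4 = (100)₂. Start with Q = (62, 89) for the leading 1-bit.
double: tangent at (62, 89): λ = (3·62² + 18)/(2·89) ≡ 7/81. 81⁻¹ ≡ 6 (mod 97) since 81·6 = 486 ≡ 1, so λ ≡ 7·6 ≡ 42.
  x = λ² - 62 - 62 = 1764 - 124 ≡ 88; y = λ·(62 - 88) - 89 ≡ 80. → (88, 80)
double: tangent at (88, 80): λ = (3·88² + 18)/(2·80) ≡ 67/63. 63⁻¹ ≡ 77 (mod 97) since 63·77 = 4851 ≡ 1, so λ ≡ 67·77 ≡ 18.
  x = λ² - 88 - 88 = 324 - 176 ≡ 51; y = λ·(88 - 51) - 80 ≡ 4. → (51, 4)

(51, 4)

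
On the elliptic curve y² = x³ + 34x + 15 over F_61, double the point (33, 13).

(17, 57)

tangent at (33, 13): λ = (3·33² + 34)/(2·13) ≡ 7/26. 26⁻¹ ≡ 54 (mod 61), so λ ≡ 7·54 ≡ 12.
  x = λ² - 33 - 33 = 144 - 66 ≡ 17; y = λ·(33 - 17) - 13 ≡ 57. → (17, 57)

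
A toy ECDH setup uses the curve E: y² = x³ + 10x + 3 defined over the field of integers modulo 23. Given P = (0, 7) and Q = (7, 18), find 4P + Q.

(2, 10)

First 4P:
Double-and-add on 4 = (100)₂. Start with P = (0, 7) for the leading 1-bit.
double: tangent at (0, 7): λ = (3·0² + 10)/(2·7) ≡ 10/14. 14⁻¹ ≡ 5 (mod 23), so λ ≡ 10·5 ≡ 4.
  x = λ² - 0 - 0 = 16 - 0 ≡ 16; y = λ·(0 - 16) - 7 ≡ 21. → (16, 21)
double: tangent at (16, 21): λ = (3·16² + 10)/(2·21) ≡ 19/19. 19⁻¹ ≡ 17 (mod 23) since 19·17 = 323 ≡ 1, so λ ≡ 19·17 ≡ 1.
  x = λ² - 16 - 16 = 1 - 32 ≡ 15; y = λ·(16 - 15) - 21 ≡ 3. → (15, 3)
4P = (15, 3).
Finally 4P + Q:
(15, 3) + (7, 18). λ = (18 - 3)/(7 - 15) ≡ 15/15 mod 23. 15⁻¹ ≡ 20 (mod 23), so λ ≡ 1.
  x = λ² - 15 - 7 = 1 - 22 ≡ 2; y = λ·(15 - 2) - 3 ≡ 10. → (2, 10)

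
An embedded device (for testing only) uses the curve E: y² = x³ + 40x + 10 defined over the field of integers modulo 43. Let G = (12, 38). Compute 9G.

(23, 38)

Double-and-add on 9 = (1001)₂. Start with G = (12, 38) for the leading 1-bit.
double: tangent at (12, 38): λ = (3·12² + 40)/(2·38) ≡ 42/33. 33⁻¹ ≡ 30 (mod 43) since 33·30 = 990 ≡ 1, so λ ≡ 42·30 ≡ 13.
  x = λ² - 12 - 12 = 169 - 24 ≡ 16; y = λ·(12 - 16) - 38 ≡ 39. → (16, 39)
double: tangent at (16, 39): λ = (3·16² + 40)/(2·39) ≡ 34/35. 35⁻¹ ≡ 16 (mod 43) since 35·16 = 560 ≡ 1, so λ ≡ 34·16 ≡ 28.
  x = λ² - 16 - 16 = 784 - 32 ≡ 21; y = λ·(16 - 21) - 39 ≡ 36. → (21, 36)
double: tangent at (21, 36): λ = (3·21² + 40)/(2·36) ≡ 30/29. 29⁻¹ ≡ 3 (mod 43), so λ ≡ 30·3 ≡ 4.
  x = λ² - 21 - 21 = 16 - 42 ≡ 17; y = λ·(21 - 17) - 36 ≡ 23. → (17, 23)
add G: (17, 23) + (12, 38). λ = (38 - 23)/(12 - 17) ≡ 15/38 mod 43. 38⁻¹ ≡ 17 (mod 43), so λ ≡ 40.
  x = λ² - 17 - 12 = 1600 - 29 ≡ 23; y = λ·(17 - 23) - 23 ≡ 38. → (23, 38)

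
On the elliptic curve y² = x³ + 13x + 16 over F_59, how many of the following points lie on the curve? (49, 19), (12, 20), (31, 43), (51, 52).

2

(49, 19): 19² ≡ 7, rhs ≡ 7 → on.
(12, 20): 20² ≡ 46, rhs ≡ 12 → off.
(31, 43): 43² ≡ 20, rhs ≡ 2 → off.
(51, 52): 52² ≡ 49, rhs ≡ 49 → on.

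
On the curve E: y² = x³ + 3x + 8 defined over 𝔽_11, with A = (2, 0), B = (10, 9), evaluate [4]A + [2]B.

(7, 3)

First 4A:
Repeated addition: build up to 4A.
2A: (2, 0) + (2, 0): same x and y₁ ≡ -y₂, so the sum is the point at infinity.
3A: the point at infinity + (2, 0) = (2, 0) (identity).
4A: (2, 0) + (2, 0): same x and y₁ ≡ -y₂, so the sum is the point at infinity.
4A = the point at infinity.
Next 2B:
Repeated addition: build up to 2B.
2B: tangent at (10, 9): λ = (3·10² + 3)/(2·9) ≡ 6/7. 7⁻¹ ≡ 8 (mod 11) since 7·8 = 56 ≡ 1, so λ ≡ 6·8 ≡ 4.
  x = λ² - 10 - 10 = 16 - 20 ≡ 7; y = λ·(10 - 7) - 9 ≡ 3. → (7, 3)
2B = (7, 3).
Finally 4A + 2B:
the point at infinity + (7, 3) = (7, 3) (identity).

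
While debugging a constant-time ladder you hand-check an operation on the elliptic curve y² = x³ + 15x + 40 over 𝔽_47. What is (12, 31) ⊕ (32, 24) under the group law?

(7, 26)

(12, 31) + (32, 24). λ = (24 - 31)/(32 - 12) ≡ 40/20 mod 47. 20⁻¹ ≡ 40 (mod 47), so λ ≡ 2.
  x = λ² - 12 - 32 = 4 - 44 ≡ 7; y = λ·(12 - 7) - 31 ≡ 26. → (7, 26)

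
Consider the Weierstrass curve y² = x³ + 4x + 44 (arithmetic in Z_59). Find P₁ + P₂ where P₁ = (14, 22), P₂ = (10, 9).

(5, 22)

(14, 22) + (10, 9). λ = (9 - 22)/(10 - 14) ≡ 46/55 mod 59. 55⁻¹ ≡ 44 (mod 59) since 55·44 = 2420 ≡ 1, so λ ≡ 18.
  x = λ² - 14 - 10 = 324 - 24 ≡ 5; y = λ·(14 - 5) - 22 ≡ 22. → (5, 22)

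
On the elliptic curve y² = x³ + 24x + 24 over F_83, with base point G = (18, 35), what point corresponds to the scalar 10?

Double-and-add on 10 = (1010)₂. Start with G = (18, 35) for the leading 1-bit.
double: tangent at (18, 35): λ = (3·18² + 24)/(2·35) ≡ 0/70. 70⁻¹ ≡ 51 (mod 83) since 70·51 = 3570 ≡ 1, so λ ≡ 0·51 ≡ 0.
  x = λ² - 18 - 18 = 0 - 36 ≡ 47; y = λ·(18 - 47) - 35 ≡ 48. → (47, 48)
double: tangent at (47, 48): λ = (3·47² + 24)/(2·48) ≡ 11/13. 13⁻¹ ≡ 32 (mod 83), so λ ≡ 11·32 ≡ 20.
  x = λ² - 47 - 47 = 400 - 94 ≡ 57; y = λ·(47 - 57) - 48 ≡ 1. → (57, 1)
add G: (57, 1) + (18, 35). λ = (35 - 1)/(18 - 57) ≡ 34/44 mod 83. 44⁻¹ ≡ 17 (mod 83), so λ ≡ 80.
  x = λ² - 57 - 18 = 6400 - 75 ≡ 17; y = λ·(57 - 17) - 1 ≡ 45. → (17, 45)
double: tangent at (17, 45): λ = (3·17² + 24)/(2·45) ≡ 61/7. 7⁻¹ ≡ 12 (mod 83), so λ ≡ 61·12 ≡ 68.
  x = λ² - 17 - 17 = 4624 - 34 ≡ 25; y = λ·(17 - 25) - 45 ≡ 75. → (25, 75)

(25, 75)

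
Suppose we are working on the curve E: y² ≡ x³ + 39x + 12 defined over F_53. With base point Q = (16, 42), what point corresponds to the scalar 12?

(26, 23)

Double-and-add on 12 = (1100)₂. Start with Q = (16, 42) for the leading 1-bit.
double: tangent at (16, 42): λ = (3·16² + 39)/(2·42) ≡ 12/31. 31⁻¹ ≡ 12 (mod 53), so λ ≡ 12·12 ≡ 38.
  x = λ² - 16 - 16 = 1444 - 32 ≡ 34; y = λ·(16 - 34) - 42 ≡ 16. → (34, 16)
add Q: (34, 16) + (16, 42). λ = (42 - 16)/(16 - 34) ≡ 26/35 mod 53. 35⁻¹ ≡ 50 (mod 53), so λ ≡ 28.
  x = λ² - 34 - 16 = 784 - 50 ≡ 45; y = λ·(34 - 45) - 16 ≡ 47. → (45, 47)
double: tangent at (45, 47): λ = (3·45² + 39)/(2·47) ≡ 19/41. 41⁻¹ ≡ 22 (mod 53) since 41·22 = 902 ≡ 1, so λ ≡ 19·22 ≡ 47.
  x = λ² - 45 - 45 = 2209 - 90 ≡ 52; y = λ·(45 - 52) - 47 ≡ 48. → (52, 48)
double: tangent at (52, 48): λ = (3·52² + 39)/(2·48) ≡ 42/43. 43⁻¹ ≡ 37 (mod 53), so λ ≡ 42·37 ≡ 17.
  x = λ² - 52 - 52 = 289 - 104 ≡ 26; y = λ·(52 - 26) - 48 ≡ 23. → (26, 23)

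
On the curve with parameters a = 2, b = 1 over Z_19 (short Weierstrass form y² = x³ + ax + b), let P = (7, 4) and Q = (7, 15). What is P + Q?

O

The two points share x = 7 and their y-coordinates satisfy 4 + 15 ≡ 0 (mod 19), so they are inverses. Their sum is the point at infinity.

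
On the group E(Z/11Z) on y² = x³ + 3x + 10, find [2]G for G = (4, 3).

tangent at (4, 3): λ = (3·4² + 3)/(2·3) ≡ 7/6. 6⁻¹ ≡ 2 (mod 11) since 6·2 = 12 ≡ 1, so λ ≡ 7·2 ≡ 3.
  x = λ² - 4 - 4 = 9 - 8 ≡ 1; y = λ·(4 - 1) - 3 ≡ 6. → (1, 6)

(1, 6)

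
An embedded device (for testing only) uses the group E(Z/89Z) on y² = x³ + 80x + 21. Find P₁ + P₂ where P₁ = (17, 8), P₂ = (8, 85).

(46, 72)

(17, 8) + (8, 85). λ = (85 - 8)/(8 - 17) ≡ 77/80 mod 89. 80⁻¹ ≡ 79 (mod 89) since 80·79 = 6320 ≡ 1, so λ ≡ 31.
  x = λ² - 17 - 8 = 961 - 25 ≡ 46; y = λ·(17 - 46) - 8 ≡ 72. → (46, 72)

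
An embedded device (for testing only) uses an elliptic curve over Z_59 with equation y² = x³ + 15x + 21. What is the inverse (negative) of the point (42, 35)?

-(42, 35) = (42, -35 mod 59) = (42, 24).

(42, 24)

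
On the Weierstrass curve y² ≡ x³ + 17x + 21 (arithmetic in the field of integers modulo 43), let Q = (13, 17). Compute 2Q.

tangent at (13, 17): λ = (3·13² + 17)/(2·17) ≡ 8/34. 34⁻¹ ≡ 19 (mod 43) since 34·19 = 646 ≡ 1, so λ ≡ 8·19 ≡ 23.
  x = λ² - 13 - 13 = 529 - 26 ≡ 30; y = λ·(13 - 30) - 17 ≡ 22. → (30, 22)

(30, 22)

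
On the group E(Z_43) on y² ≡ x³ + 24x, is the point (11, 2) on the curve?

yes

y² = 2² ≡ 4; x³ + 24x + 0 = 1595 ≡ 4 (mod 43). 4 = 4.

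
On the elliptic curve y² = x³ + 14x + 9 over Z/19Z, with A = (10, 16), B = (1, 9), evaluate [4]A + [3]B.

(16, 15)

First 4A:
Double-and-add on 4 = (100)₂. Start with A = (10, 16) for the leading 1-bit.
double: tangent at (10, 16): λ = (3·10² + 14)/(2·16) ≡ 10/13. 13⁻¹ ≡ 3 (mod 19) since 13·3 = 39 ≡ 1, so λ ≡ 10·3 ≡ 11.
  x = λ² - 10 - 10 = 121 - 20 ≡ 6; y = λ·(10 - 6) - 16 ≡ 9. → (6, 9)
double: tangent at (6, 9): λ = (3·6² + 14)/(2·9) ≡ 8/18. 18⁻¹ ≡ 18 (mod 19), so λ ≡ 8·18 ≡ 11.
  x = λ² - 6 - 6 = 121 - 12 ≡ 14; y = λ·(6 - 14) - 9 ≡ 17. → (14, 17)
4A = (14, 17).
Next 3B:
Repeated addition: build up to 3B.
2B: tangent at (1, 9): λ = (3·1² + 14)/(2·9) ≡ 17/18. 18⁻¹ ≡ 18 (mod 19), so λ ≡ 17·18 ≡ 2.
  x = λ² - 1 - 1 = 4 - 2 ≡ 2; y = λ·(1 - 2) - 9 ≡ 8. → (2, 8)
3B: (2, 8) + (1, 9). λ = (9 - 8)/(1 - 2) ≡ 1/18 mod 19. 18⁻¹ ≡ 18 (mod 19) since 18·18 = 324 ≡ 1, so λ ≡ 18.
  x = λ² - 2 - 1 = 324 - 3 ≡ 17; y = λ·(2 - 17) - 8 ≡ 7. → (17, 7)
3B = (17, 7).
Finally 4A + 3B:
(14, 17) + (17, 7). λ = (7 - 17)/(17 - 14) ≡ 9/3 mod 19. 3⁻¹ ≡ 13 (mod 19) since 3·13 = 39 ≡ 1, so λ ≡ 3.
  x = λ² - 14 - 17 = 9 - 31 ≡ 16; y = λ·(14 - 16) - 17 ≡ 15. → (16, 15)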